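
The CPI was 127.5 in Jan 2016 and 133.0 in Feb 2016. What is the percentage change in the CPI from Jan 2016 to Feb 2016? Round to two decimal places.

Change = (133.0 − 127.5) / 127.5 × 100
       = 5.5 / 127.5 × 100 = 4.3137%

4.31%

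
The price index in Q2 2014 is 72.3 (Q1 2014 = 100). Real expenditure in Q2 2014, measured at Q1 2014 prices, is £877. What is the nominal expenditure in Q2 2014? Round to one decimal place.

634.1

Nominal = Real × (Index/100) = 877 × (72.3/100)
        = 877 × 0.723 = 634.0710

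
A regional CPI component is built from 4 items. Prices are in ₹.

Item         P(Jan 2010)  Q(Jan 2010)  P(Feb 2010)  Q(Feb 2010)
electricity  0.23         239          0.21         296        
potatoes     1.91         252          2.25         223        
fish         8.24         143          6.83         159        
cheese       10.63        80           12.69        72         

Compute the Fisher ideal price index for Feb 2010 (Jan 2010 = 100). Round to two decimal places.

100.74

Laspeyres component (base-period weights):
ΣP(Feb 2010)Q(Jan 2010) = 0.21×239 + 2.25×252 + 6.83×143 + 12.69×80 = 50.19 + 567 + 976.69 + 1015.2 = 2609.08
ΣP(Jan 2010)Q(Jan 2010) = 0.23×239 + 1.91×252 + 8.24×143 + 10.63×80 = 54.97 + 481.32 + 1178.32 + 850.4 = 2565.01
L = 2609.08 / 2565.01 × 100 = 101.7181
Paasche component (current-period weights):
ΣP(Feb 2010)Q(Feb 2010) = 0.21×296 + 2.25×223 + 6.83×159 + 12.69×72 = 62.16 + 501.75 + 1085.97 + 913.68 = 2563.56
ΣP(Jan 2010)Q(Feb 2010) = 0.23×296 + 1.91×223 + 8.24×159 + 10.63×72 = 68.08 + 425.93 + 1310.16 + 765.36 = 2569.53
P = 2563.56 / 2569.53 × 100 = 99.7677
Fisher = √(L × P) = √(101.7181 × 99.7677) = 100.7382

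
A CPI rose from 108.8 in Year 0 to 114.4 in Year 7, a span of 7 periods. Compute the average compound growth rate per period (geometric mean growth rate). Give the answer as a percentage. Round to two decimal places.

0.72%

Growth factor = (114.4/108.8)^(1/7) = (1.051471)^(1/7) = 1.007196
Growth rate = 1.007196 − 1 = 0.007196 = 0.7196%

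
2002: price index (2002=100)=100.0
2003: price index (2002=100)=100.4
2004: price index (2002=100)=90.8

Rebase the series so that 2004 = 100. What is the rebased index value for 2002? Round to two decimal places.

110.13

Rebased(2002) = 100.0 / 90.8 × 100 = 110.1322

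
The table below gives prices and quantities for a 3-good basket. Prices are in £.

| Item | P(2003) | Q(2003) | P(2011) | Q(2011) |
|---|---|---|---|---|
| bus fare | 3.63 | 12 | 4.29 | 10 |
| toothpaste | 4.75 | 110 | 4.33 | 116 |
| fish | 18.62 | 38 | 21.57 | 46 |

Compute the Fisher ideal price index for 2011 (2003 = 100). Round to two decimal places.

106.14

Laspeyres component (base-period weights):
ΣP(2011)Q(2003) = 4.29×12 + 4.33×110 + 21.57×38 = 51.48 + 476.3 + 819.66 = 1347.44
ΣP(2003)Q(2003) = 3.63×12 + 4.75×110 + 18.62×38 = 43.56 + 522.5 + 707.56 = 1273.62
L = 1347.44 / 1273.62 × 100 = 105.7961
Paasche component (current-period weights):
ΣP(2011)Q(2011) = 4.29×10 + 4.33×116 + 21.57×46 = 42.9 + 502.28 + 992.22 = 1537.4
ΣP(2003)Q(2011) = 3.63×10 + 4.75×116 + 18.62×46 = 36.3 + 551 + 856.52 = 1443.82
P = 1537.4 / 1443.82 × 100 = 106.4814
Fisher = √(L × P) = √(105.7961 × 106.4814) = 106.1382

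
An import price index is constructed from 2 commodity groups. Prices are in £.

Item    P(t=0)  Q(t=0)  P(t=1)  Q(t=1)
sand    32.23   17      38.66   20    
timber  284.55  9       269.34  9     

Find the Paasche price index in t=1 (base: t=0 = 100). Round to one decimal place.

99.7

Paasche price index uses current-period quantities as weights.
ΣP(t=1)·Q(t=1) = 38.66×20 + 269.34×9 = 773.2 + 2424.06 = 3197.26
ΣP(t=0)·Q(t=1) = 32.23×20 + 284.55×9 = 644.6 + 2560.95 = 3205.55
Index = 3197.26 / 3205.55 × 100 = 99.7414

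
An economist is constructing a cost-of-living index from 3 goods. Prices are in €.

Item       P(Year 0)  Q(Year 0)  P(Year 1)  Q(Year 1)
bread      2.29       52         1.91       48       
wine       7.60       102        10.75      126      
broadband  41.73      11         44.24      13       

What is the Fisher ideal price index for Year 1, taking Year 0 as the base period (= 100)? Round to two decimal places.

Laspeyres component (base-period weights):
ΣP(Year 1)Q(Year 0) = 1.91×52 + 10.75×102 + 44.24×11 = 99.32 + 1096.5 + 486.64 = 1682.46
ΣP(Year 0)Q(Year 0) = 2.29×52 + 7.60×102 + 41.73×11 = 119.08 + 775.2 + 459.03 = 1353.31
L = 1682.46 / 1353.31 × 100 = 124.3218
Paasche component (current-period weights):
ΣP(Year 1)Q(Year 1) = 1.91×48 + 10.75×126 + 44.24×13 = 91.68 + 1354.5 + 575.12 = 2021.3
ΣP(Year 0)Q(Year 1) = 2.29×48 + 7.60×126 + 41.73×13 = 109.92 + 957.6 + 542.49 = 1610.01
P = 2021.3 / 1610.01 × 100 = 125.5458
Fisher = √(L × P) = √(124.3218 × 125.5458) = 124.9323

124.93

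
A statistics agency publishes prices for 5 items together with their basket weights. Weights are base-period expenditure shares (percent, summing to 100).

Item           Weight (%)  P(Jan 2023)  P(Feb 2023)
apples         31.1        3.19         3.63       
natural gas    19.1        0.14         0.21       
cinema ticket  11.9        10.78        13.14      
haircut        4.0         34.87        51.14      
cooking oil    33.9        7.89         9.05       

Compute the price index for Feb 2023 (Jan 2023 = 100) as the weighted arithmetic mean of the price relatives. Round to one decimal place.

123.3

apples: 31.1 × (3.63/3.19) = 31.1 × 1.137931 = 35.3897
natural gas: 19.1 × (0.21/0.14) = 19.1 × 1.500000 = 28.6500
cinema ticket: 11.9 × (13.14/10.78) = 11.9 × 1.218924 = 14.5052
haircut: 4.0 × (51.14/34.87) = 4.0 × 1.466590 = 5.8664
cooking oil: 33.9 × (9.05/7.89) = 33.9 × 1.147022 = 38.8840
Index = Σ wᵢ·(p₁ᵢ/p₀ᵢ) = 35.3897 + 28.6500 + 14.5052 + 5.8664 + 38.8840 = 123.2952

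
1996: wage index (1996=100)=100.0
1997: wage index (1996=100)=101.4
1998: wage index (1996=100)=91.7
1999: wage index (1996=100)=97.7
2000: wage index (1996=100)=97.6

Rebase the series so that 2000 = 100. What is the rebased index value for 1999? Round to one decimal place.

Rebased(1999) = 97.7 / 97.6 × 100 = 100.1025

100.1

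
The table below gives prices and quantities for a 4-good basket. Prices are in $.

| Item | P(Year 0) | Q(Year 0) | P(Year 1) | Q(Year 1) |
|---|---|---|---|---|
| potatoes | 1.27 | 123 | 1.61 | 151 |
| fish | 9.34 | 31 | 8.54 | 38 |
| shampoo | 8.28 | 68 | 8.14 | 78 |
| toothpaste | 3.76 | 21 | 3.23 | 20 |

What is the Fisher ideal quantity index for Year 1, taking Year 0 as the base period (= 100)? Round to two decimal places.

116.71

Laspeyres component (base-period weights):
ΣP(Year 0)Q(Year 1) = 1.27×151 + 9.34×38 + 8.28×78 + 3.76×20 = 191.77 + 354.92 + 645.84 + 75.2 = 1267.73
ΣP(Year 0)Q(Year 0) = 1.27×123 + 9.34×31 + 8.28×68 + 3.76×21 = 156.21 + 289.54 + 563.04 + 78.96 = 1087.75
L = 1267.73 / 1087.75 × 100 = 116.5461
Paasche component (current-period weights):
ΣP(Year 1)Q(Year 1) = 1.61×151 + 8.54×38 + 8.14×78 + 3.23×20 = 243.11 + 324.52 + 634.92 + 64.6 = 1267.15
ΣP(Year 1)Q(Year 0) = 1.61×123 + 8.54×31 + 8.14×68 + 3.23×21 = 198.03 + 264.74 + 553.52 + 67.83 = 1084.12
P = 1267.15 / 1084.12 × 100 = 116.8828
Fisher = √(L × P) = √(116.5461 × 116.8828) = 116.7143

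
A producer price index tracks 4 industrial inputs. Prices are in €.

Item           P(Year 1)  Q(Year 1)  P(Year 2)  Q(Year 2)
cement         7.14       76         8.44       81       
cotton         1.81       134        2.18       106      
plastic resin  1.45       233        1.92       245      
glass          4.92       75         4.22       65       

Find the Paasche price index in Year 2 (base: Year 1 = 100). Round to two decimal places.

114.82

Paasche price index uses current-period quantities as weights.
ΣP(Year 2)·Q(Year 2) = 8.44×81 + 2.18×106 + 1.92×245 + 4.22×65 = 683.64 + 231.08 + 470.4 + 274.3 = 1659.42
ΣP(Year 1)·Q(Year 2) = 7.14×81 + 1.81×106 + 1.45×245 + 4.92×65 = 578.34 + 191.86 + 355.25 + 319.8 = 1445.25
Index = 1659.42 / 1445.25 × 100 = 114.8189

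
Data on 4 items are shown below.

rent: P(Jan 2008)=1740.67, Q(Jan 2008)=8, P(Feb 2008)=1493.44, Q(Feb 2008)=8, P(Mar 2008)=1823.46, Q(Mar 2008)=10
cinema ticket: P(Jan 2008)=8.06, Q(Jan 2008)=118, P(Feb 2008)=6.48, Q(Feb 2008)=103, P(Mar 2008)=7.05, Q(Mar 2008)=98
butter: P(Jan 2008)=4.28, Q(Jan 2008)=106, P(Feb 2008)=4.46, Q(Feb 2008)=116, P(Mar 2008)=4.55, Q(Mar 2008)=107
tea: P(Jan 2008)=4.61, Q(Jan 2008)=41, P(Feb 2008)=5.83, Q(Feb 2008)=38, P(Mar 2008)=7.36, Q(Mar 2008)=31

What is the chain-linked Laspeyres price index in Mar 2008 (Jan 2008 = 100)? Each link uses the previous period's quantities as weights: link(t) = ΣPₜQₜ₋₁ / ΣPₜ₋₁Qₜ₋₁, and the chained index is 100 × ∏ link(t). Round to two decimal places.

Link Jan 2008→Feb 2008:
ΣP(Feb 2008)Q(Jan 2008) = 1493.44×8 + 6.48×118 + 4.46×106 + 5.83×41 = 11947.52 + 764.64 + 472.76 + 239.03 = 13423.95
ΣP(Jan 2008)Q(Jan 2008) = 1740.67×8 + 8.06×118 + 4.28×106 + 4.61×41 = 13925.36 + 951.08 + 453.68 + 189.01 = 15519.13
link = 13423.95/15519.13 = 0.864994
Link Feb 2008→Mar 2008:
ΣP(Mar 2008)Q(Feb 2008) = 1823.46×8 + 7.05×103 + 4.55×116 + 7.36×38 = 14587.68 + 726.15 + 527.8 + 279.68 = 16121.31
ΣP(Feb 2008)Q(Feb 2008) = 1493.44×8 + 6.48×103 + 4.46×116 + 5.83×38 = 11947.52 + 667.44 + 517.36 + 221.54 = 13353.86
link = 16121.31/13353.86 = 1.207240
Chained index = 100 × 0.864994 × 1.207240 = 104.4255

104.43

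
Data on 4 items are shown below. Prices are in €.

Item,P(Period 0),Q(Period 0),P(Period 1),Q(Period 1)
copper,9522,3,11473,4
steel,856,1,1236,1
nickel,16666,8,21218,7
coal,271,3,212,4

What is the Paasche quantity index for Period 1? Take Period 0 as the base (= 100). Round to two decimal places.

95.37

Paasche quantity index uses current-period prices as weights.
ΣP(Period 1)·Q(Period 1) = 11473×4 + 1236×1 + 21218×7 + 212×4 = 45892 + 1236 + 148526 + 848 = 196502
ΣP(Period 1)·Q(Period 0) = 11473×3 + 1236×1 + 21218×8 + 212×3 = 34419 + 1236 + 169744 + 636 = 206035
Index = 196502 / 206035 × 100 = 95.3731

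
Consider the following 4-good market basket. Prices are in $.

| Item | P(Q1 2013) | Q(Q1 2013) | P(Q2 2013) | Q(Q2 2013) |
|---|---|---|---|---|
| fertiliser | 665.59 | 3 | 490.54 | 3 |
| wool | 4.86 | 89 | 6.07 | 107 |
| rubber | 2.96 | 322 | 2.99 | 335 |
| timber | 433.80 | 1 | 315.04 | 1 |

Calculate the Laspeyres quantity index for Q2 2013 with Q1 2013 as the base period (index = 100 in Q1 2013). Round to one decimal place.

103.3

Laspeyres quantity index uses base-period prices as weights.
ΣP(Q1 2013)·Q(Q2 2013) = 665.59×3 + 4.86×107 + 2.96×335 + 433.80×1 = 1996.77 + 520.02 + 991.6 + 433.8 = 3942.19
ΣP(Q1 2013)·Q(Q1 2013) = 665.59×3 + 4.86×89 + 2.96×322 + 433.80×1 = 1996.77 + 432.54 + 953.12 + 433.8 = 3816.23
Index = 3942.19 / 3816.23 × 100 = 103.3006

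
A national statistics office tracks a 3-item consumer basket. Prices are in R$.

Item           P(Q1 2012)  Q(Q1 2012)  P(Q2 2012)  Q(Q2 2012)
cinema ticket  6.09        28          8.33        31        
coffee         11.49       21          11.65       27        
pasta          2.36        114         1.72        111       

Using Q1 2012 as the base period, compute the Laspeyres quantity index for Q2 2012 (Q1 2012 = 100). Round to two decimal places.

111.77

Laspeyres quantity index uses base-period prices as weights.
ΣP(Q1 2012)·Q(Q2 2012) = 6.09×31 + 11.49×27 + 2.36×111 = 188.79 + 310.23 + 261.96 = 760.98
ΣP(Q1 2012)·Q(Q1 2012) = 6.09×28 + 11.49×21 + 2.36×114 = 170.52 + 241.29 + 269.04 = 680.85
Index = 760.98 / 680.85 × 100 = 111.7691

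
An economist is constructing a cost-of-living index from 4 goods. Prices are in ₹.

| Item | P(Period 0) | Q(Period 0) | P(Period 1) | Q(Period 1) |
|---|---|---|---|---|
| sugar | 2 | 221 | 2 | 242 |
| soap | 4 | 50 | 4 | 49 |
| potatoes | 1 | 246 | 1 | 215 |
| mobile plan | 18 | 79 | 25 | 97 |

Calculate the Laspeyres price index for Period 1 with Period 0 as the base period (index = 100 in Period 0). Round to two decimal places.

123.94

Laspeyres price index uses base-period quantities as weights.
ΣP(Period 1)·Q(Period 0) = 2×221 + 4×50 + 1×246 + 25×79 = 442 + 200 + 246 + 1975 = 2863
ΣP(Period 0)·Q(Period 0) = 2×221 + 4×50 + 1×246 + 18×79 = 442 + 200 + 246 + 1422 = 2310
Index = 2863 / 2310 × 100 = 123.9394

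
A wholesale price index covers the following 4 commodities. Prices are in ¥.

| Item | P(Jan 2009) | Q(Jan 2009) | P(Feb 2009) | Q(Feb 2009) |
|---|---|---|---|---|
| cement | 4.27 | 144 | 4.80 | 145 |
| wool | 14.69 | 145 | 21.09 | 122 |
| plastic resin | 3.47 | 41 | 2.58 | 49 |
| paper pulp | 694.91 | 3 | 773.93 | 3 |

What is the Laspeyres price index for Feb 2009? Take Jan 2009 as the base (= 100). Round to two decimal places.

124.23

Laspeyres price index uses base-period quantities as weights.
ΣP(Feb 2009)·Q(Jan 2009) = 4.80×144 + 21.09×145 + 2.58×41 + 773.93×3 = 691.2 + 3058.05 + 105.78 + 2321.79 = 6176.82
ΣP(Jan 2009)·Q(Jan 2009) = 4.27×144 + 14.69×145 + 3.47×41 + 694.91×3 = 614.88 + 2130.05 + 142.27 + 2084.73 = 4971.93
Index = 6176.82 / 4971.93 × 100 = 124.2338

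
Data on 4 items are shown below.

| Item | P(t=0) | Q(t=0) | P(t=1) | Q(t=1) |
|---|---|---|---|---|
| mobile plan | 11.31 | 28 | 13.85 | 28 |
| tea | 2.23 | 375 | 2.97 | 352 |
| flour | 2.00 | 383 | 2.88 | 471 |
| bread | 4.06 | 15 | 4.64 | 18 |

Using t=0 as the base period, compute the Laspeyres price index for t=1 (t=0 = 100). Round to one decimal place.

135.1

Laspeyres price index uses base-period quantities as weights.
ΣP(t=1)·Q(t=0) = 13.85×28 + 2.97×375 + 2.88×383 + 4.64×15 = 387.8 + 1113.75 + 1103.04 + 69.6 = 2674.19
ΣP(t=0)·Q(t=0) = 11.31×28 + 2.23×375 + 2.00×383 + 4.06×15 = 316.68 + 836.25 + 766 + 60.9 = 1979.83
Index = 2674.19 / 1979.83 × 100 = 135.0717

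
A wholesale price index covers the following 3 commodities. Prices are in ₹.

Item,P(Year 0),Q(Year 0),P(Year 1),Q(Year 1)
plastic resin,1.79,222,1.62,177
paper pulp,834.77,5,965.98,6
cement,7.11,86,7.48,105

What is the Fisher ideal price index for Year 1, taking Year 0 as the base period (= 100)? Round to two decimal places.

112.83

Laspeyres component (base-period weights):
ΣP(Year 1)Q(Year 0) = 1.62×222 + 965.98×5 + 7.48×86 = 359.64 + 4829.9 + 643.28 = 5832.82
ΣP(Year 0)Q(Year 0) = 1.79×222 + 834.77×5 + 7.11×86 = 397.38 + 4173.85 + 611.46 = 5182.69
L = 5832.82 / 5182.69 × 100 = 112.5443
Paasche component (current-period weights):
ΣP(Year 1)Q(Year 1) = 1.62×177 + 965.98×6 + 7.48×105 = 286.74 + 5795.88 + 785.4 = 6868.02
ΣP(Year 0)Q(Year 1) = 1.79×177 + 834.77×6 + 7.11×105 = 316.83 + 5008.62 + 746.55 = 6072
P = 6868.02 / 6072 × 100 = 113.1097
Fisher = √(L × P) = √(112.5443 × 113.1097) = 112.8266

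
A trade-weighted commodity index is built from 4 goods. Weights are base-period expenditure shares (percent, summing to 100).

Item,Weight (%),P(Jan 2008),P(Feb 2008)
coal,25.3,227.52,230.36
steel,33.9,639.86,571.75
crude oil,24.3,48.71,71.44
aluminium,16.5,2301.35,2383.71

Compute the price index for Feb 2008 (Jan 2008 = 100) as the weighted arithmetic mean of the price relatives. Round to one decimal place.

coal: 25.3 × (230.36/227.52) = 25.3 × 1.012482 = 25.6158
steel: 33.9 × (571.75/639.86) = 33.9 × 0.893555 = 30.2915
crude oil: 24.3 × (71.44/48.71) = 24.3 × 1.466639 = 35.6393
aluminium: 16.5 × (2383.71/2301.35) = 16.5 × 1.035788 = 17.0905
Index = Σ wᵢ·(p₁ᵢ/p₀ᵢ) = 25.6158 + 30.2915 + 35.6393 + 17.0905 = 108.6371

108.6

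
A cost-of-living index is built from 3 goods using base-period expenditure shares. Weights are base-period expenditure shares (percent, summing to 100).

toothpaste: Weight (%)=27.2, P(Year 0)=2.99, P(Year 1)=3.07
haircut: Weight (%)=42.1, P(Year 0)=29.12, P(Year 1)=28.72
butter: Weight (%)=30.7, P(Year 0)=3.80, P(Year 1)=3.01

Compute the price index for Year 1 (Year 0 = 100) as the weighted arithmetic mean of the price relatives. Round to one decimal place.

toothpaste: 27.2 × (3.07/2.99) = 27.2 × 1.026756 = 27.9278
haircut: 42.1 × (28.72/29.12) = 42.1 × 0.986264 = 41.5217
butter: 30.7 × (3.01/3.80) = 30.7 × 0.792105 = 24.3176
Index = Σ wᵢ·(p₁ᵢ/p₀ᵢ) = 27.9278 + 41.5217 + 24.3176 = 93.7671

93.8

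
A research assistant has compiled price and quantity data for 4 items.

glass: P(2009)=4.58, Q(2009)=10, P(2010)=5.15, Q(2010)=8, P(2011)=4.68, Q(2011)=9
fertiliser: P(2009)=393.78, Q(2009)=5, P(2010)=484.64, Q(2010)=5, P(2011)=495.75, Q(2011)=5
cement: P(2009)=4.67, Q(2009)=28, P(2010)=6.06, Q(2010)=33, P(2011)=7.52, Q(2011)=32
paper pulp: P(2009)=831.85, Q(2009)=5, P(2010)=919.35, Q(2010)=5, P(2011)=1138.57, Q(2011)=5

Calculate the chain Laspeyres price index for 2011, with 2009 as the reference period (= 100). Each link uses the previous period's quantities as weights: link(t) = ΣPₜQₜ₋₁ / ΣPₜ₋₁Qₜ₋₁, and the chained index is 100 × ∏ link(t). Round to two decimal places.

Link 2009→2010:
ΣP(2010)Q(2009) = 5.15×10 + 484.64×5 + 6.06×28 + 919.35×5 = 51.5 + 2423.2 + 169.68 + 4596.75 = 7241.13
ΣP(2009)Q(2009) = 4.58×10 + 393.78×5 + 4.67×28 + 831.85×5 = 45.8 + 1968.9 + 130.76 + 4159.25 = 6304.71
link = 7241.13/6304.71 = 1.148527
Link 2010→2011:
ΣP(2011)Q(2010) = 4.68×8 + 495.75×5 + 7.52×33 + 1138.57×5 = 37.44 + 2478.75 + 248.16 + 5692.85 = 8457.2
ΣP(2010)Q(2010) = 5.15×8 + 484.64×5 + 6.06×33 + 919.35×5 = 41.2 + 2423.2 + 199.98 + 4596.75 = 7261.13
link = 8457.2/7261.13 = 1.164722
Chained index = 100 × 1.148527 × 1.164722 = 133.7715

133.77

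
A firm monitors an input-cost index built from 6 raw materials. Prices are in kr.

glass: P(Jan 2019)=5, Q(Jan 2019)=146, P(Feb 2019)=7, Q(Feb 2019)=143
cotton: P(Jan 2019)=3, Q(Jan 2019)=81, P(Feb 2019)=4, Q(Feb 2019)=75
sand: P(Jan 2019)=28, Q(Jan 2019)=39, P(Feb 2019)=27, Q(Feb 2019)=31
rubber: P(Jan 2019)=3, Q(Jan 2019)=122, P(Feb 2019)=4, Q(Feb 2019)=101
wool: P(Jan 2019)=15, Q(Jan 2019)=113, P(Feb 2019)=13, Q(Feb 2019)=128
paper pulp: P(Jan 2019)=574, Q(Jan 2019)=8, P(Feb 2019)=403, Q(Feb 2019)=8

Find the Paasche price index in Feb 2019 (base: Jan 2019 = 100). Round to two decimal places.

Paasche price index uses current-period quantities as weights.
ΣP(Feb 2019)·Q(Feb 2019) = 7×143 + 4×75 + 27×31 + 4×101 + 13×128 + 403×8 = 1001 + 300 + 837 + 404 + 1664 + 3224 = 7430
ΣP(Jan 2019)·Q(Feb 2019) = 5×143 + 3×75 + 28×31 + 3×101 + 15×128 + 574×8 = 715 + 225 + 868 + 303 + 1920 + 4592 = 8623
Index = 7430 / 8623 × 100 = 86.1649

86.16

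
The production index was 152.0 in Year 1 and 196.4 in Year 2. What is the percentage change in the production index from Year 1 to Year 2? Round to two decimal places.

29.21%

Change = (196.4 − 152.0) / 152.0 × 100
       = 44.4 / 152.0 × 100 = 29.2105%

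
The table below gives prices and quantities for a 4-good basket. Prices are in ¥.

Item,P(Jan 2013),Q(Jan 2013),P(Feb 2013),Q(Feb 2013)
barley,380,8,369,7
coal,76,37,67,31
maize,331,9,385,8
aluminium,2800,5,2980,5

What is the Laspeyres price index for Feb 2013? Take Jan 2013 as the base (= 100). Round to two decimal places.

104.23

Laspeyres price index uses base-period quantities as weights.
ΣP(Feb 2013)·Q(Jan 2013) = 369×8 + 67×37 + 385×9 + 2980×5 = 2952 + 2479 + 3465 + 14900 = 23796
ΣP(Jan 2013)·Q(Jan 2013) = 380×8 + 76×37 + 331×9 + 2800×5 = 3040 + 2812 + 2979 + 14000 = 22831
Index = 23796 / 22831 × 100 = 104.2267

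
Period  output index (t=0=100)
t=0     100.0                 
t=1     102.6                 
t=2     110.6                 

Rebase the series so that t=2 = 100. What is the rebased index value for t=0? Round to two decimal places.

90.42

Rebased(t=0) = 100.0 / 110.6 × 100 = 90.4159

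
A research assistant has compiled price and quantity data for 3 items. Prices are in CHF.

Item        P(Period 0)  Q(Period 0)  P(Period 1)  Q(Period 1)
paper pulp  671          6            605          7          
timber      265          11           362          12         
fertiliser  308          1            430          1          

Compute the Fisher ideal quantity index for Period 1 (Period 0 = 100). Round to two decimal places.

Laspeyres component (base-period weights):
ΣP(Period 0)Q(Period 1) = 671×7 + 265×12 + 308×1 = 4697 + 3180 + 308 = 8185
ΣP(Period 0)Q(Period 0) = 671×6 + 265×11 + 308×1 = 4026 + 2915 + 308 = 7249
L = 8185 / 7249 × 100 = 112.9121
Paasche component (current-period weights):
ΣP(Period 1)Q(Period 1) = 605×7 + 362×12 + 430×1 = 4235 + 4344 + 430 = 9009
ΣP(Period 1)Q(Period 0) = 605×6 + 362×11 + 430×1 = 3630 + 3982 + 430 = 8042
P = 9009 / 8042 × 100 = 112.0244
Fisher = √(L × P) = √(112.9121 × 112.0244) = 112.4674

112.47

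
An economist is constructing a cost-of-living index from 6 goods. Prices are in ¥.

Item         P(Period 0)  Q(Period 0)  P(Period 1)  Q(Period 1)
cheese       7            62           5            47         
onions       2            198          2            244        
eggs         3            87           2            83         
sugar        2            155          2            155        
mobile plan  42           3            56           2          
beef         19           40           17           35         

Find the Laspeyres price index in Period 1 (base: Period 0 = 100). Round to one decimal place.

89.1

Laspeyres price index uses base-period quantities as weights.
ΣP(Period 1)·Q(Period 0) = 5×62 + 2×198 + 2×87 + 2×155 + 56×3 + 17×40 = 310 + 396 + 174 + 310 + 168 + 680 = 2038
ΣP(Period 0)·Q(Period 0) = 7×62 + 2×198 + 3×87 + 2×155 + 42×3 + 19×40 = 434 + 396 + 261 + 310 + 126 + 760 = 2287
Index = 2038 / 2287 × 100 = 89.1124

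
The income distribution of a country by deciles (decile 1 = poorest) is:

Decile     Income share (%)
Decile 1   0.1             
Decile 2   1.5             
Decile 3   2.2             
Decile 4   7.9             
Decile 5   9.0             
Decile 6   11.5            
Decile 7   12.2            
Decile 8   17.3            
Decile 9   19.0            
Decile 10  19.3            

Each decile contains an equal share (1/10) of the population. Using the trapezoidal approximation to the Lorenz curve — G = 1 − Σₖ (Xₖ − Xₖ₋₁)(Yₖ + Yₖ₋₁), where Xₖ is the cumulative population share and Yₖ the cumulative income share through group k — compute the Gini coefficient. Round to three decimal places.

0.386

Cumulative income shares Yₖ: 0.0010, 0.0160, 0.0380, 0.1170, 0.2070, 0.3220, 0.4440, 0.6170, 0.8070, 1.0000
Σ (Xₖ−Xₖ₋₁)(Yₖ+Yₖ₋₁) = (1/10)(0.0010+0.0000) + (1/10)(0.0160+0.0010) + (1/10)(0.0380+0.0160) + (1/10)(0.1170+0.0380) + (1/10)(0.2070+0.1170) + (1/10)(0.3220+0.2070) + (1/10)(0.4440+0.3220) + (1/10)(0.6170+0.4440) + (1/10)(0.8070+0.6170) + (1/10)(1.0000+0.8070)
  = 0.0001 + 0.0017 + 0.0054 + 0.0155 + 0.0324 + 0.0529 + 0.0766 + 0.1061 + 0.1424 + 0.1807 = 0.6138
G = 1 − 0.6138 = 0.3862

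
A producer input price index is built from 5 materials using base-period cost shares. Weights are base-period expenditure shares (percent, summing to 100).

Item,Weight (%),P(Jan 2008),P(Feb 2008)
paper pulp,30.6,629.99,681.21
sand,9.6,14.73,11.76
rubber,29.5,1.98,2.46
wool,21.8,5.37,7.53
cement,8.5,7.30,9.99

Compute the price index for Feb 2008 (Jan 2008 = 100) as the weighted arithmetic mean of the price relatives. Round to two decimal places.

paper pulp: 30.6 × (681.21/629.99) = 30.6 × 1.081303 = 33.0879
sand: 9.6 × (11.76/14.73) = 9.6 × 0.798371 = 7.6644
rubber: 29.5 × (2.46/1.98) = 29.5 × 1.242424 = 36.6515
wool: 21.8 × (7.53/5.37) = 21.8 × 1.402235 = 30.5687
cement: 8.5 × (9.99/7.30) = 8.5 × 1.368493 = 11.6322
Index = Σ wᵢ·(p₁ᵢ/p₀ᵢ) = 33.0879 + 7.6644 + 36.6515 + 30.5687 + 11.6322 = 119.6046

119.60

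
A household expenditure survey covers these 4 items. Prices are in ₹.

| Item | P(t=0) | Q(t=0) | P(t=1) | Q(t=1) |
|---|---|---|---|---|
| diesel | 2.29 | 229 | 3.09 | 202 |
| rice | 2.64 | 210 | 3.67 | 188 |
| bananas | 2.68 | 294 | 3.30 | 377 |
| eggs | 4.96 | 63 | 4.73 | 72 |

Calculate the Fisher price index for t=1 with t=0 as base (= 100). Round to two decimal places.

Laspeyres component (base-period weights):
ΣP(t=1)Q(t=0) = 3.09×229 + 3.67×210 + 3.30×294 + 4.73×63 = 707.61 + 770.7 + 970.2 + 297.99 = 2746.5
ΣP(t=0)Q(t=0) = 2.29×229 + 2.64×210 + 2.68×294 + 4.96×63 = 524.41 + 554.4 + 787.92 + 312.48 = 2179.21
L = 2746.5 / 2179.21 × 100 = 126.0319
Paasche component (current-period weights):
ΣP(t=1)Q(t=1) = 3.09×202 + 3.67×188 + 3.30×377 + 4.73×72 = 624.18 + 689.96 + 1244.1 + 340.56 = 2898.8
ΣP(t=0)Q(t=1) = 2.29×202 + 2.64×188 + 2.68×377 + 4.96×72 = 462.58 + 496.32 + 1010.36 + 357.12 = 2326.38
P = 2898.8 / 2326.38 × 100 = 124.6056
Fisher = √(L × P) = √(126.0319 × 124.6056) = 125.3167

125.32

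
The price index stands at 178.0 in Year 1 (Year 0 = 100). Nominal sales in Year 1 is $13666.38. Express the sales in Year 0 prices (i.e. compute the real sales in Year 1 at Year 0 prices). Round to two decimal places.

Real = Nominal ÷ (Index/100) = 13666.38 ÷ (178.0/100)
     = 13666.38 ÷ 1.780 = 7677.7416

7677.74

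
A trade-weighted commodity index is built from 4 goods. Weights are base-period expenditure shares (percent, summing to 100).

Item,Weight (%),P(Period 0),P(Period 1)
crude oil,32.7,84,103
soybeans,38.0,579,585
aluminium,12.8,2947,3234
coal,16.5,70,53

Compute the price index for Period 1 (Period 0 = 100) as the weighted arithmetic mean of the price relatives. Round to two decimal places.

105.03

crude oil: 32.7 × (103/84) = 32.7 × 1.226190 = 40.0964
soybeans: 38.0 × (585/579) = 38.0 × 1.010363 = 38.3938
aluminium: 12.8 × (3234/2947) = 12.8 × 1.097387 = 14.0466
coal: 16.5 × (53/70) = 16.5 × 0.757143 = 12.4929
Index = Σ wᵢ·(p₁ᵢ/p₀ᵢ) = 40.0964 + 38.3938 + 14.0466 + 12.4929 = 105.0296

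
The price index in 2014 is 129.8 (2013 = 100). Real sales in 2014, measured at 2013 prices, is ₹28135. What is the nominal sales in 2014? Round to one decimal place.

Nominal = Real × (Index/100) = 28135 × (129.8/100)
        = 28135 × 1.298 = 36519.2300

36519.2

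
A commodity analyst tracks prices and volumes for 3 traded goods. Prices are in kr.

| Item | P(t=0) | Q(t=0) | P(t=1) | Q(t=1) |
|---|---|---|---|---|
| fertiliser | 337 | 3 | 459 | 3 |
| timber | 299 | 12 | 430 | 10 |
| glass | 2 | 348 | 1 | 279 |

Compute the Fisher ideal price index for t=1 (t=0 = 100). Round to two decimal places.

130.34

Laspeyres component (base-period weights):
ΣP(t=1)Q(t=0) = 459×3 + 430×12 + 1×348 = 1377 + 5160 + 348 = 6885
ΣP(t=0)Q(t=0) = 337×3 + 299×12 + 2×348 = 1011 + 3588 + 696 = 5295
L = 6885 / 5295 × 100 = 130.0283
Paasche component (current-period weights):
ΣP(t=1)Q(t=1) = 459×3 + 430×10 + 1×279 = 1377 + 4300 + 279 = 5956
ΣP(t=0)Q(t=1) = 337×3 + 299×10 + 2×279 = 1011 + 2990 + 558 = 4559
P = 5956 / 4559 × 100 = 130.6427
Fisher = √(L × P) = √(130.0283 × 130.6427) = 130.3351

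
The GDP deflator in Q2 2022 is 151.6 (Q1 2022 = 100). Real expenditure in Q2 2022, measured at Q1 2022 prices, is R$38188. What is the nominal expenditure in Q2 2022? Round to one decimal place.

57893.0

Nominal = Real × (Index/100) = 38188 × (151.6/100)
        = 38188 × 1.516 = 57893.0080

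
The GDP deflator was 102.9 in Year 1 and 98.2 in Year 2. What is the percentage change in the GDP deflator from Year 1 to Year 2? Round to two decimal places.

Change = (98.2 − 102.9) / 102.9 × 100
       = -4.7 / 102.9 × 100 = -4.5675%

-4.57%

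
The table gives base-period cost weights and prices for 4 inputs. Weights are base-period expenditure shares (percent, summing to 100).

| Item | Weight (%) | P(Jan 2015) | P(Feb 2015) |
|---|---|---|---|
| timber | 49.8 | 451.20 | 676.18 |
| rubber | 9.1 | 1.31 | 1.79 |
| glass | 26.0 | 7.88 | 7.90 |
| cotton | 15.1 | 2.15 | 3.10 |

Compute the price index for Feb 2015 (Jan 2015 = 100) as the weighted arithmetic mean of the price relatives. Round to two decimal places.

timber: 49.8 × (676.18/451.20) = 49.8 × 1.498626 = 74.6316
rubber: 9.1 × (1.79/1.31) = 9.1 × 1.366412 = 12.4344
glass: 26.0 × (7.90/7.88) = 26.0 × 1.002538 = 26.0660
cotton: 15.1 × (3.10/2.15) = 15.1 × 1.441860 = 21.7721
Index = Σ wᵢ·(p₁ᵢ/p₀ᵢ) = 74.6316 + 12.4344 + 26.0660 + 21.7721 = 134.9040

134.90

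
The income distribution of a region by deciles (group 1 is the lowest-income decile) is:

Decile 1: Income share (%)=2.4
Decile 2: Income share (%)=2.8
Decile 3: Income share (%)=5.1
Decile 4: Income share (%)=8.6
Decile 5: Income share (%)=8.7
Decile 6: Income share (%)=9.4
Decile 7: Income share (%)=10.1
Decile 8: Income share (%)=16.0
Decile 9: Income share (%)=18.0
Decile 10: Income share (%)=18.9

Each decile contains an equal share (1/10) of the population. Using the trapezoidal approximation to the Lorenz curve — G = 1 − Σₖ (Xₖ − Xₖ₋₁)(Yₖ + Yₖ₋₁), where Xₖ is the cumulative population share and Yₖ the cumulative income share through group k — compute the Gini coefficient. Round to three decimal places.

Cumulative income shares Yₖ: 0.0240, 0.0520, 0.1030, 0.1890, 0.2760, 0.3700, 0.4710, 0.6310, 0.8110, 1.0000
Σ (Xₖ−Xₖ₋₁)(Yₖ+Yₖ₋₁) = (1/10)(0.0240+0.0000) + (1/10)(0.0520+0.0240) + (1/10)(0.1030+0.0520) + (1/10)(0.1890+0.1030) + (1/10)(0.2760+0.1890) + (1/10)(0.3700+0.2760) + (1/10)(0.4710+0.3700) + (1/10)(0.6310+0.4710) + (1/10)(0.8110+0.6310) + (1/10)(1.0000+0.8110)
  = 0.0024 + 0.0076 + 0.0155 + 0.0292 + 0.0465 + 0.0646 + 0.0841 + 0.1102 + 0.1442 + 0.1811 = 0.6854
G = 1 − 0.6854 = 0.3146

0.315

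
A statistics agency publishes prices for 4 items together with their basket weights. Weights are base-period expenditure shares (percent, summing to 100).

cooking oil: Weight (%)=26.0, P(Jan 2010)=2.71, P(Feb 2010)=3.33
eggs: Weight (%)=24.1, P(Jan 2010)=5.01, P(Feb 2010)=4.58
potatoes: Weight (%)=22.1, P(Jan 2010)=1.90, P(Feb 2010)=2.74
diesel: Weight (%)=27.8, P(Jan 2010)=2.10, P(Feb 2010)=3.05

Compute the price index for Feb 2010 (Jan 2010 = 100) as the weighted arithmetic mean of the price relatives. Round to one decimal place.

cooking oil: 26.0 × (3.33/2.71) = 26.0 × 1.228782 = 31.9483
eggs: 24.1 × (4.58/5.01) = 24.1 × 0.914172 = 22.0315
potatoes: 22.1 × (2.74/1.90) = 22.1 × 1.442105 = 31.8705
diesel: 27.8 × (3.05/2.10) = 27.8 × 1.452381 = 40.3762
Index = Σ wᵢ·(p₁ᵢ/p₀ᵢ) = 31.9483 + 22.0315 + 31.8705 + 40.3762 = 126.2266

126.2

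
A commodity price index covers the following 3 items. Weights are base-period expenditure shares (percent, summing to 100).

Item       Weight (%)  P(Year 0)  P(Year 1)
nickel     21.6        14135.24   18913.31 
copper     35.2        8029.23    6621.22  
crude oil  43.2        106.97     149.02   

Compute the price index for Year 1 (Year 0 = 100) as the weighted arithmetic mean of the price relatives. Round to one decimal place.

nickel: 21.6 × (18913.31/14135.24) = 21.6 × 1.338025 = 28.9013
copper: 35.2 × (6621.22/8029.23) = 35.2 × 0.824639 = 29.0273
crude oil: 43.2 × (149.02/106.97) = 43.2 × 1.393101 = 60.1820
Index = Σ wᵢ·(p₁ᵢ/p₀ᵢ) = 28.9013 + 29.0273 + 60.1820 = 118.1106

118.1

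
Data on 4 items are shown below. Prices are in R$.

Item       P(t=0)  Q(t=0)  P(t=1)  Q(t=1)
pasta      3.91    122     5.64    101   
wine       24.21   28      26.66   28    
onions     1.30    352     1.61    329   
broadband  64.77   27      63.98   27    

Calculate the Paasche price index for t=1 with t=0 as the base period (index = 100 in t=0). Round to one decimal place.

110.0

Paasche price index uses current-period quantities as weights.
ΣP(t=1)·Q(t=1) = 5.64×101 + 26.66×28 + 1.61×329 + 63.98×27 = 569.64 + 746.48 + 529.69 + 1727.46 = 3573.27
ΣP(t=0)·Q(t=1) = 3.91×101 + 24.21×28 + 1.30×329 + 64.77×27 = 394.91 + 677.88 + 427.7 + 1748.79 = 3249.28
Index = 3573.27 / 3249.28 × 100 = 109.9711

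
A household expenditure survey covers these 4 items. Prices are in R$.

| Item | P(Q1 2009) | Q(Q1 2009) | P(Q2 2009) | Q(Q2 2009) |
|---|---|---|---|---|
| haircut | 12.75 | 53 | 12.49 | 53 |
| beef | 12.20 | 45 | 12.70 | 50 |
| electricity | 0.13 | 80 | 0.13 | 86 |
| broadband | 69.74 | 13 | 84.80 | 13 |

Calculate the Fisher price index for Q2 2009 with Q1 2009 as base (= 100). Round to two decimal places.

Laspeyres component (base-period weights):
ΣP(Q2 2009)Q(Q1 2009) = 12.49×53 + 12.70×45 + 0.13×80 + 84.80×13 = 661.97 + 571.5 + 10.4 + 1102.4 = 2346.27
ΣP(Q1 2009)Q(Q1 2009) = 12.75×53 + 12.20×45 + 0.13×80 + 69.74×13 = 675.75 + 549 + 10.4 + 906.62 = 2141.77
L = 2346.27 / 2141.77 × 100 = 109.5482
Paasche component (current-period weights):
ΣP(Q2 2009)Q(Q2 2009) = 12.49×53 + 12.70×50 + 0.13×86 + 84.80×13 = 661.97 + 635 + 11.18 + 1102.4 = 2410.55
ΣP(Q1 2009)Q(Q2 2009) = 12.75×53 + 12.20×50 + 0.13×86 + 69.74×13 = 675.75 + 610 + 11.18 + 906.62 = 2203.55
P = 2410.55 / 2203.55 × 100 = 109.3939
Fisher = √(L × P) = √(109.5482 × 109.3939) = 109.4710

109.47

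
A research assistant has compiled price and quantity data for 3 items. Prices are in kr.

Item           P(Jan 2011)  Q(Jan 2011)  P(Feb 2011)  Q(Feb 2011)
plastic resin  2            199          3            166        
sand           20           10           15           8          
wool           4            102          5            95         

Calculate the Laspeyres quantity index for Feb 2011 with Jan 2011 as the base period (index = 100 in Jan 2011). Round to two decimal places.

Laspeyres quantity index uses base-period prices as weights.
ΣP(Jan 2011)·Q(Feb 2011) = 2×166 + 20×8 + 4×95 = 332 + 160 + 380 = 872
ΣP(Jan 2011)·Q(Jan 2011) = 2×199 + 20×10 + 4×102 = 398 + 200 + 408 = 1006
Index = 872 / 1006 × 100 = 86.6799

86.68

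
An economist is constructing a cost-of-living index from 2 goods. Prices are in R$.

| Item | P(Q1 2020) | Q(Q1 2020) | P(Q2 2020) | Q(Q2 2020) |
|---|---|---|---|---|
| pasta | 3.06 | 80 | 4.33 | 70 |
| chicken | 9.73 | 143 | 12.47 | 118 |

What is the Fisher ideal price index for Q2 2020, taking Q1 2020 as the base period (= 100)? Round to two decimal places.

Laspeyres component (base-period weights):
ΣP(Q2 2020)Q(Q1 2020) = 4.33×80 + 12.47×143 = 346.4 + 1783.21 = 2129.61
ΣP(Q1 2020)Q(Q1 2020) = 3.06×80 + 9.73×143 = 244.8 + 1391.39 = 1636.19
L = 2129.61 / 1636.19 × 100 = 130.1566
Paasche component (current-period weights):
ΣP(Q2 2020)Q(Q2 2020) = 4.33×70 + 12.47×118 = 303.1 + 1471.46 = 1774.56
ΣP(Q1 2020)Q(Q2 2020) = 3.06×70 + 9.73×118 = 214.2 + 1148.14 = 1362.34
P = 1774.56 / 1362.34 × 100 = 130.2582
Fisher = √(L × P) = √(130.1566 × 130.2582) = 130.2074

130.21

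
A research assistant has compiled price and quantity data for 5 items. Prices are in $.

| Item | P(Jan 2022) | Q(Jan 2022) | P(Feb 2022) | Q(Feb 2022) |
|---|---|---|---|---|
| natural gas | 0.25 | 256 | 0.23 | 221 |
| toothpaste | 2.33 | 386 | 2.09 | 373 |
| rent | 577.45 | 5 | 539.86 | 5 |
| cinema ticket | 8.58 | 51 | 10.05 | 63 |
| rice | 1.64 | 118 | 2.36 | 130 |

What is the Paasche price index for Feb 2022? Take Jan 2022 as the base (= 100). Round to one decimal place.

97.9

Paasche price index uses current-period quantities as weights.
ΣP(Feb 2022)·Q(Feb 2022) = 0.23×221 + 2.09×373 + 539.86×5 + 10.05×63 + 2.36×130 = 50.83 + 779.57 + 2699.3 + 633.15 + 306.8 = 4469.65
ΣP(Jan 2022)·Q(Feb 2022) = 0.25×221 + 2.33×373 + 577.45×5 + 8.58×63 + 1.64×130 = 55.25 + 869.09 + 2887.25 + 540.54 + 213.2 = 4565.33
Index = 4469.65 / 4565.33 × 100 = 97.9042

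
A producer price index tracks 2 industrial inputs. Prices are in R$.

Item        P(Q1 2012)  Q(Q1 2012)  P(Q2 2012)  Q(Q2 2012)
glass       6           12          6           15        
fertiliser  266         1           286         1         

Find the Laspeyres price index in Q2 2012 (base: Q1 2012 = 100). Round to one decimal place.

Laspeyres price index uses base-period quantities as weights.
ΣP(Q2 2012)·Q(Q1 2012) = 6×12 + 286×1 = 72 + 286 = 358
ΣP(Q1 2012)·Q(Q1 2012) = 6×12 + 266×1 = 72 + 266 = 338
Index = 358 / 338 × 100 = 105.9172

105.9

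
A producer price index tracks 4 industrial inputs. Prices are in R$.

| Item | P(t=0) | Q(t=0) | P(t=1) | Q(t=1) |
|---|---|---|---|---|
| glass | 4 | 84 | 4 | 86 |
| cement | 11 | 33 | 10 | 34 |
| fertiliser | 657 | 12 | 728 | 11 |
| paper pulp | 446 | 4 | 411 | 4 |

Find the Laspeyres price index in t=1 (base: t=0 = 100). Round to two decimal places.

106.55

Laspeyres price index uses base-period quantities as weights.
ΣP(t=1)·Q(t=0) = 4×84 + 10×33 + 728×12 + 411×4 = 336 + 330 + 8736 + 1644 = 11046
ΣP(t=0)·Q(t=0) = 4×84 + 11×33 + 657×12 + 446×4 = 336 + 363 + 7884 + 1784 = 10367
Index = 11046 / 10367 × 100 = 106.5496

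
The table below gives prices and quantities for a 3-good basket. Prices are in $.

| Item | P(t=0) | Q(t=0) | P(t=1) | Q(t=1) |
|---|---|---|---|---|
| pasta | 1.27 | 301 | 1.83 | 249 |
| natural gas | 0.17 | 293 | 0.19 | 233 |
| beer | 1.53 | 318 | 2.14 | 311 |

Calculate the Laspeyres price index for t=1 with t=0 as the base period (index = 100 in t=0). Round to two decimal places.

Laspeyres price index uses base-period quantities as weights.
ΣP(t=1)·Q(t=0) = 1.83×301 + 0.19×293 + 2.14×318 = 550.83 + 55.67 + 680.52 = 1287.02
ΣP(t=0)·Q(t=0) = 1.27×301 + 0.17×293 + 1.53×318 = 382.27 + 49.81 + 486.54 = 918.62
Index = 1287.02 / 918.62 × 100 = 140.1036

140.10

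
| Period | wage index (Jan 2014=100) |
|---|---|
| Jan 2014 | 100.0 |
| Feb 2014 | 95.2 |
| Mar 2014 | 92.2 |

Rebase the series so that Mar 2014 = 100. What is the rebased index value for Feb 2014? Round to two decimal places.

103.25

Rebased(Feb 2014) = 95.2 / 92.2 × 100 = 103.2538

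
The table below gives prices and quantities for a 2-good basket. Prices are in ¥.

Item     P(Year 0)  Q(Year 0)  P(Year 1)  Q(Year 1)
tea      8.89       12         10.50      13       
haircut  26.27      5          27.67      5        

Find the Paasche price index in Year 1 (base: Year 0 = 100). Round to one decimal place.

Paasche price index uses current-period quantities as weights.
ΣP(Year 1)·Q(Year 1) = 10.50×13 + 27.67×5 = 136.5 + 138.35 = 274.85
ΣP(Year 0)·Q(Year 1) = 8.89×13 + 26.27×5 = 115.57 + 131.35 = 246.92
Index = 274.85 / 246.92 × 100 = 111.3114

111.3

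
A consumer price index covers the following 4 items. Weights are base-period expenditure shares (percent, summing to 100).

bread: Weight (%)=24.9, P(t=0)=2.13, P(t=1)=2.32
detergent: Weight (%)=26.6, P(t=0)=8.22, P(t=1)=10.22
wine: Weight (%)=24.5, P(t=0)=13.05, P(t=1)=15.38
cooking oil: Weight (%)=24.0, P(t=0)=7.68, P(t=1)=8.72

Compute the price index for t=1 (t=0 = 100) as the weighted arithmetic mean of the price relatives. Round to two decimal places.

bread: 24.9 × (2.32/2.13) = 24.9 × 1.089202 = 27.1211
detergent: 26.6 × (10.22/8.22) = 26.6 × 1.243309 = 33.0720
wine: 24.5 × (15.38/13.05) = 24.5 × 1.178544 = 28.8743
cooking oil: 24.0 × (8.72/7.68) = 24.0 × 1.135417 = 27.2500
Index = Σ wᵢ·(p₁ᵢ/p₀ᵢ) = 27.1211 + 33.0720 + 28.8743 + 27.2500 = 116.3175

116.32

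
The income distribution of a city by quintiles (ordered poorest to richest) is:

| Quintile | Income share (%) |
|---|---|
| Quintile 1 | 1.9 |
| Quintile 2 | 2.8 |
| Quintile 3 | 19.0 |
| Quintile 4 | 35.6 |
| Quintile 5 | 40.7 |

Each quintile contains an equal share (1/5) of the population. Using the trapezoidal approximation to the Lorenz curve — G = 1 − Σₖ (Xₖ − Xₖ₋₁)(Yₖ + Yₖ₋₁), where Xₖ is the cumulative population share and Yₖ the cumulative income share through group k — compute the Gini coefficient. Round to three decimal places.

Cumulative income shares Yₖ: 0.0190, 0.0470, 0.2370, 0.5930, 1.0000
Σ (Xₖ−Xₖ₋₁)(Yₖ+Yₖ₋₁) = (1/5)(0.0190+0.0000) + (1/5)(0.0470+0.0190) + (1/5)(0.2370+0.0470) + (1/5)(0.5930+0.2370) + (1/5)(1.0000+0.5930)
  = 0.0038 + 0.0132 + 0.0568 + 0.1660 + 0.3186 = 0.5584
G = 1 − 0.5584 = 0.4416

0.442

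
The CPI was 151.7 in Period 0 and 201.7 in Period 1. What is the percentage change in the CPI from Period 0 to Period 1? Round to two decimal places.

32.96%

Change = (201.7 − 151.7) / 151.7 × 100
       = 50.0 / 151.7 × 100 = 32.9598%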